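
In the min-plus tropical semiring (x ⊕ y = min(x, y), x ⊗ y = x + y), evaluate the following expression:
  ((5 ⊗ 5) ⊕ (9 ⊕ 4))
((5 ⊗ 5) ⊕ (9 ⊕ 4)) = 4

Expand innermost to outermost. Recall ⊕ takes the minimum of its arguments and ⊗ takes their sum. Working out the expression ((5 ⊗ 5) ⊕ (9 ⊕ 4)) gives 4.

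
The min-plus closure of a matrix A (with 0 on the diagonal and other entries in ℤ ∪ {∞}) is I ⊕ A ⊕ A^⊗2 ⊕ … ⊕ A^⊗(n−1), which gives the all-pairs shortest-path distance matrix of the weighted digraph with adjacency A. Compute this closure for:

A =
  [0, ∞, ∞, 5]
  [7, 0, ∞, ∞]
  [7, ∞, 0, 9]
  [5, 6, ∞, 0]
Closure =
  [0, 11, ∞, 5]
  [7, 0, ∞, 12]
  [7, 15, 0, 9]
  [5, 6, ∞, 0]

This is the Floyd-Warshall all-pairs shortest-path computation. For each intermediate vertex k = 0, 1, …, 3, update dist[i][j] ← min(dist[i][j], dist[i][k] + dist[k][j]). The final matrix gives, for each (i, j), the minimum total weight of any directed path from i to j (possibly empty when i = j).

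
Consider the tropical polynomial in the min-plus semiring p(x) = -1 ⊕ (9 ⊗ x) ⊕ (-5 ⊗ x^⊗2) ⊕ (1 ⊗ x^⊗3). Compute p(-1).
p(-1) = -7

A tropical monomial a ⊗ x^⊗i evaluates to a + i · x. Evaluating each term at x = -1:
  Term 0 contributes -1 + 0 · -1 = -1
  Term 1 contributes 9 + 1 · -1 = 8
  Term 2 contributes -5 + 2 · -1 = -7
  Term 3 contributes 1 + 3 · -1 = -2
p(-1) = ⊕ of these = min[-1, 8, -7, -2] = -7.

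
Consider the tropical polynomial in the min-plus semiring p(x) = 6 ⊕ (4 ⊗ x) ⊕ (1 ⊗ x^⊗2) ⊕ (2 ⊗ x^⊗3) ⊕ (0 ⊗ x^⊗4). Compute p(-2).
p(-2) = -8

A tropical monomial a ⊗ x^⊗i evaluates to a + i · x. Evaluating each term at x = -2:
  Term 0 contributes 6 + 0 · -2 = 6
  Term 1 contributes 4 + 1 · -2 = 2
  Term 2 contributes 1 + 2 · -2 = -3
  Term 3 contributes 2 + 3 · -2 = -4
  Term 4 contributes 0 + 4 · -2 = -8
p(-2) = ⊕ of these = min[6, 2, -3, -4, -8] = -8.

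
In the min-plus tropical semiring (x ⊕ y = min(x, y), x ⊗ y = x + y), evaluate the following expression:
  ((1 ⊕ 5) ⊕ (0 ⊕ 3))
((1 ⊕ 5) ⊕ (0 ⊕ 3)) = 0

Expand innermost to outermost. Recall ⊕ takes the minimum of its arguments and ⊗ takes their sum. Working out the expression ((1 ⊕ 5) ⊕ (0 ⊕ 3)) gives 0.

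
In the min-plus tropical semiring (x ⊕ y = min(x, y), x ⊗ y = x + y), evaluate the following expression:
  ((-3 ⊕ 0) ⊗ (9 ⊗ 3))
((-3 ⊕ 0) ⊗ (9 ⊗ 3)) = 9

Expand innermost to outermost. Recall ⊕ takes the minimum of its arguments and ⊗ takes their sum. Working out the expression ((-3 ⊕ 0) ⊗ (9 ⊗ 3)) gives 9.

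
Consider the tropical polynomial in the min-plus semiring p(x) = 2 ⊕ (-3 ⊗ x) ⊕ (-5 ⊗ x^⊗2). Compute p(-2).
p(-2) = -9

A tropical monomial a ⊗ x^⊗i evaluates to a + i · x. Evaluating each term at x = -2:
  Term 0 contributes 2 + 0 · -2 = 2
  Term 1 contributes -3 + 1 · -2 = -5
  Term 2 contributes -5 + 2 · -2 = -9
p(-2) = ⊕ of these = min[2, -5, -9] = -9.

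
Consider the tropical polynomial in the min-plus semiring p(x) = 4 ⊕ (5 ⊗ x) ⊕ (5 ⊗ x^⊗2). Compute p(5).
p(5) = 4

A tropical monomial a ⊗ x^⊗i evaluates to a + i · x. Evaluating each term at x = 5:
  Term 0 contributes 4 + 0 · 5 = 4
  Term 1 contributes 5 + 1 · 5 = 10
  Term 2 contributes 5 + 2 · 5 = 15
p(5) = ⊕ of these = min[4, 10, 15] = 4.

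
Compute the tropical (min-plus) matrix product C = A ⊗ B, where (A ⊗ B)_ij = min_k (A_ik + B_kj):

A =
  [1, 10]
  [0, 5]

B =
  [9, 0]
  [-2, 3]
A ⊗ B =
  [8, 1]
  [3, 0]

Apply the min-plus product entry-by-entry:
  C[0][0] = min over k of (A[0][0] + B[0][0] = 1 + 9 = 10, A[0][1] + B[1][0] = 10 + -2 = 8) = 8 (attained at k = 1)
  C[0][1] = min over k of (A[0][0] + B[0][1] = 1 + 0 = 1, A[0][1] + B[1][1] = 10 + 3 = 13) = 1 (attained at k = 0)
  C[1][0] = min over k of (A[1][0] + B[0][0] = 0 + 9 = 9, A[1][1] + B[1][0] = 5 + -2 = 3) = 3 (attained at k = 1)
  C[1][1] = min over k of (A[1][0] + B[0][1] = 0 + 0 = 0, A[1][1] + B[1][1] = 5 + 3 = 8) = 0 (attained at k = 0)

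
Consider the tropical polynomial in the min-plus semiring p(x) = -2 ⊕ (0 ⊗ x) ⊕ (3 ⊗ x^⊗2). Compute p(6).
p(6) = -2

A tropical monomial a ⊗ x^⊗i evaluates to a + i · x. Evaluating each term at x = 6:
  Term 0 contributes -2 + 0 · 6 = -2
  Term 1 contributes 0 + 1 · 6 = 6
  Term 2 contributes 3 + 2 · 6 = 15
p(6) = ⊕ of these = min[-2, 6, 15] = -2.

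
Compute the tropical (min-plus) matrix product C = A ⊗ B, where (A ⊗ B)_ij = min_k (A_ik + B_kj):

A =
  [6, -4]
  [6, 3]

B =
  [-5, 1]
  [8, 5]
A ⊗ B =
  [1, 1]
  [1, 7]

Apply the min-plus product entry-by-entry:
  C[0][0] = min over k of (A[0][0] + B[0][0] = 6 + -5 = 1, A[0][1] + B[1][0] = -4 + 8 = 4) = 1 (attained at k = 0)
  C[0][1] = min over k of (A[0][0] + B[0][1] = 6 + 1 = 7, A[0][1] + B[1][1] = -4 + 5 = 1) = 1 (attained at k = 1)
  C[1][0] = min over k of (A[1][0] + B[0][0] = 6 + -5 = 1, A[1][1] + B[1][0] = 3 + 8 = 11) = 1 (attained at k = 0)
  C[1][1] = min over k of (A[1][0] + B[0][1] = 6 + 1 = 7, A[1][1] + B[1][1] = 3 + 5 = 8) = 7 (attained at k = 0)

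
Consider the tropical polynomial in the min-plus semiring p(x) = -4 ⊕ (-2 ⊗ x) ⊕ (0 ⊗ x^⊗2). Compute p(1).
p(1) = -4

A tropical monomial a ⊗ x^⊗i evaluates to a + i · x. Evaluating each term at x = 1:
  Term 0 contributes -4 + 0 · 1 = -4
  Term 1 contributes -2 + 1 · 1 = -1
  Term 2 contributes 0 + 2 · 1 = 2
p(1) = ⊕ of these = min[-4, -1, 2] = -4.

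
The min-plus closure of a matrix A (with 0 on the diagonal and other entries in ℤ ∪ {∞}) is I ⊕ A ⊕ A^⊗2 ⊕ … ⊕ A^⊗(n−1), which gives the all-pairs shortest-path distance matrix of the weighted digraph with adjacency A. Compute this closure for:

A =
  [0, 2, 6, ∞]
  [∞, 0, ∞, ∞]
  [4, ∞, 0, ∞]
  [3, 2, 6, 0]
Closure =
  [0, 2, 6, ∞]
  [∞, 0, ∞, ∞]
  [4, 6, 0, ∞]
  [3, 2, 6, 0]

This is the Floyd-Warshall all-pairs shortest-path computation. For each intermediate vertex k = 0, 1, …, 3, update dist[i][j] ← min(dist[i][j], dist[i][k] + dist[k][j]). The final matrix gives, for each (i, j), the minimum total weight of any directed path from i to j (possibly empty when i = j).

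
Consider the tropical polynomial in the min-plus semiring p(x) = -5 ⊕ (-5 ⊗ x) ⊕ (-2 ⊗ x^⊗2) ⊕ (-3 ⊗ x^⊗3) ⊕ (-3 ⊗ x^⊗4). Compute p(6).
p(6) = -5

A tropical monomial a ⊗ x^⊗i evaluates to a + i · x. Evaluating each term at x = 6:
  Term 0 contributes -5 + 0 · 6 = -5
  Term 1 contributes -5 + 1 · 6 = 1
  Term 2 contributes -2 + 2 · 6 = 10
  Term 3 contributes -3 + 3 · 6 = 15
  Term 4 contributes -3 + 4 · 6 = 21
p(6) = ⊕ of these = min[-5, 1, 10, 15, 21] = -5.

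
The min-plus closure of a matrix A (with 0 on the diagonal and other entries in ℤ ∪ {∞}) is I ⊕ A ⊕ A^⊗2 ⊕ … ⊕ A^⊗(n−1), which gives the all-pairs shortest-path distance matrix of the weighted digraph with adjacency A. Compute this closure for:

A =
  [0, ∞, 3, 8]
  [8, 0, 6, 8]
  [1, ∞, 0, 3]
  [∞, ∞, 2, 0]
Closure =
  [0, ∞, 3, 6]
  [7, 0, 6, 8]
  [1, ∞, 0, 3]
  [3, ∞, 2, 0]

This is the Floyd-Warshall all-pairs shortest-path computation. For each intermediate vertex k = 0, 1, …, 3, update dist[i][j] ← min(dist[i][j], dist[i][k] + dist[k][j]). The final matrix gives, for each (i, j), the minimum total weight of any directed path from i to j (possibly empty when i = j).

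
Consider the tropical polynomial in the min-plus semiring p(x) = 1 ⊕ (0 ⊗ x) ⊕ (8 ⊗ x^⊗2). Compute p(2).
p(2) = 1

A tropical monomial a ⊗ x^⊗i evaluates to a + i · x. Evaluating each term at x = 2:
  Term 0 contributes 1 + 0 · 2 = 1
  Term 1 contributes 0 + 1 · 2 = 2
  Term 2 contributes 8 + 2 · 2 = 12
p(2) = ⊕ of these = min[1, 2, 12] = 1.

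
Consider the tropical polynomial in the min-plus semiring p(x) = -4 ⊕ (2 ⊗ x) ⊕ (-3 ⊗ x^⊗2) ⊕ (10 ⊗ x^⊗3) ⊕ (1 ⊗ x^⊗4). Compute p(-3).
p(-3) = -11

A tropical monomial a ⊗ x^⊗i evaluates to a + i · x. Evaluating each term at x = -3:
  Term 0 contributes -4 + 0 · -3 = -4
  Term 1 contributes 2 + 1 · -3 = -1
  Term 2 contributes -3 + 2 · -3 = -9
  Term 3 contributes 10 + 3 · -3 = 1
  Term 4 contributes 1 + 4 · -3 = -11
p(-3) = ⊕ of these = min[-4, -1, -9, 1, -11] = -11.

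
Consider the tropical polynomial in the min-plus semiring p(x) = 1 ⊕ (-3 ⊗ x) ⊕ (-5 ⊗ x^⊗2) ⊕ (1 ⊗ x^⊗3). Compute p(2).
p(2) = -1

A tropical monomial a ⊗ x^⊗i evaluates to a + i · x. Evaluating each term at x = 2:
  Term 0 contributes 1 + 0 · 2 = 1
  Term 1 contributes -3 + 1 · 2 = -1
  Term 2 contributes -5 + 2 · 2 = -1
  Term 3 contributes 1 + 3 · 2 = 7
p(2) = ⊕ of these = min[1, -1, -1, 7] = -1.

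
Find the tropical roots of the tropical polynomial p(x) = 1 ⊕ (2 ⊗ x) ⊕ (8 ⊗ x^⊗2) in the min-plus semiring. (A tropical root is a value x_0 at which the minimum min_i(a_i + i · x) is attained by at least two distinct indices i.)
Roots: {-6, -1}

Each tropical root is a break point of the lower envelope of the lines y = a_i + i · x (there are 3 lines, with slopes 0, 1, ..., 2). Only the lines that attain the minimum somewhere contribute to roots; other lines are dominated. Here the surviving (envelope) indices are i = 2, i = 1, i = 0.
Intersections between consecutive envelope lines give the roots: for adjacent envelope indices i < j the intersection is x = (a_i − a_j) / (j − i). Reading off the sorted break points: {-6, -1}.
Verification: at each break x_0, at least two indices attain the minimum of min_i(a_i + i · x_0).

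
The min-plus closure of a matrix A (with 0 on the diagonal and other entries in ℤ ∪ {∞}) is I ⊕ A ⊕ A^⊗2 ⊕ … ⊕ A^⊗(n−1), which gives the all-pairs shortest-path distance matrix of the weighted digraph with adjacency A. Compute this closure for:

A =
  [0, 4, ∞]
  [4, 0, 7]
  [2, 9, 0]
Closure =
  [0, 4, 11]
  [4, 0, 7]
  [2, 6, 0]

This is the Floyd-Warshall all-pairs shortest-path computation. For each intermediate vertex k = 0, 1, …, 2, update dist[i][j] ← min(dist[i][j], dist[i][k] + dist[k][j]). The final matrix gives, for each (i, j), the minimum total weight of any directed path from i to j (possibly empty when i = j).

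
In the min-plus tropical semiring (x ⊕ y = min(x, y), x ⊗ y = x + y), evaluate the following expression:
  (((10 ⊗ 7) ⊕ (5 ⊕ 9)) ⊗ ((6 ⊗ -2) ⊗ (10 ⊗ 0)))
(((10 ⊗ 7) ⊕ (5 ⊕ 9)) ⊗ ((6 ⊗ -2) ⊗ (10 ⊗ 0))) = 19

Expand innermost to outermost. Recall ⊕ takes the minimum of its arguments and ⊗ takes their sum. Working out the expression (((10 ⊗ 7) ⊕ (5 ⊕ 9)) ⊗ ((6 ⊗ -2) ⊗ (10 ⊗ 0))) gives 19.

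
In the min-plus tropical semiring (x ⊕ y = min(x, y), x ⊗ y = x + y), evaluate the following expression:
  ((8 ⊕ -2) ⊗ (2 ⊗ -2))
((8 ⊕ -2) ⊗ (2 ⊗ -2)) = -2

Expand innermost to outermost. Recall ⊕ takes the minimum of its arguments and ⊗ takes their sum. Working out the expression ((8 ⊕ -2) ⊗ (2 ⊗ -2)) gives -2.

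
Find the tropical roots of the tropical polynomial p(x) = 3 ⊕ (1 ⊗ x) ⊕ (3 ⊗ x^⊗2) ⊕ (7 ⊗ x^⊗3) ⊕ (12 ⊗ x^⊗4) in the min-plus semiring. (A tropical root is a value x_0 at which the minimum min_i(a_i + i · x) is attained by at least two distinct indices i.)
Roots: {-5, -4, -2, 2}

Each tropical root is a break point of the lower envelope of the lines y = a_i + i · x (there are 5 lines, with slopes 0, 1, ..., 4). Only the lines that attain the minimum somewhere contribute to roots; other lines are dominated. Here the surviving (envelope) indices are i = 4, i = 3, i = 2, i = 1, i = 0.
Intersections between consecutive envelope lines give the roots: for adjacent envelope indices i < j the intersection is x = (a_i − a_j) / (j − i). Reading off the sorted break points: {-5, -4, -2, 2}.
Verification: at each break x_0, at least two indices attain the minimum of min_i(a_i + i · x_0).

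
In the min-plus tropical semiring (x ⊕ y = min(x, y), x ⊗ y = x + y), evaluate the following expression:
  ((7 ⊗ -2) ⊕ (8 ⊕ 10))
((7 ⊗ -2) ⊕ (8 ⊕ 10)) = 5

Expand innermost to outermost. Recall ⊕ takes the minimum of its arguments and ⊗ takes their sum. Working out the expression ((7 ⊗ -2) ⊕ (8 ⊕ 10)) gives 5.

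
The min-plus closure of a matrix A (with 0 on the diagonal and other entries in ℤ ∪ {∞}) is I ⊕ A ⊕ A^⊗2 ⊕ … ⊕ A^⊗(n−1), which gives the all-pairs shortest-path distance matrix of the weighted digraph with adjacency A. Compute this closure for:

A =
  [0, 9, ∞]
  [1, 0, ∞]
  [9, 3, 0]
Closure =
  [0, 9, ∞]
  [1, 0, ∞]
  [4, 3, 0]

This is the Floyd-Warshall all-pairs shortest-path computation. For each intermediate vertex k = 0, 1, …, 2, update dist[i][j] ← min(dist[i][j], dist[i][k] + dist[k][j]). The final matrix gives, for each (i, j), the minimum total weight of any directed path from i to j (possibly empty when i = j).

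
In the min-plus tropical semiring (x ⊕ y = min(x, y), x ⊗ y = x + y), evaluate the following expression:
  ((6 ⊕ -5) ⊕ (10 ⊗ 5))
((6 ⊕ -5) ⊕ (10 ⊗ 5)) = -5

Expand innermost to outermost. Recall ⊕ takes the minimum of its arguments and ⊗ takes their sum. Working out the expression ((6 ⊕ -5) ⊕ (10 ⊗ 5)) gives -5.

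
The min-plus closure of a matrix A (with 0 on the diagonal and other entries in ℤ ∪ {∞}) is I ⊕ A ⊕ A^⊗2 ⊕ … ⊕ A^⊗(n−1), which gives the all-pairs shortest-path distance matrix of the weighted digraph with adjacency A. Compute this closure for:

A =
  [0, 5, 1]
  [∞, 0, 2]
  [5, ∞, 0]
Closure =
  [0, 5, 1]
  [7, 0, 2]
  [5, 10, 0]

This is the Floyd-Warshall all-pairs shortest-path computation. For each intermediate vertex k = 0, 1, …, 2, update dist[i][j] ← min(dist[i][j], dist[i][k] + dist[k][j]). The final matrix gives, for each (i, j), the minimum total weight of any directed path from i to j (possibly empty when i = j).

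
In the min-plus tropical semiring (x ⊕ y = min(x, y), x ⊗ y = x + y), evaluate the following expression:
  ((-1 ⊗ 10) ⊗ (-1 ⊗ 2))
((-1 ⊗ 10) ⊗ (-1 ⊗ 2)) = 10

Expand innermost to outermost. Recall ⊕ takes the minimum of its arguments and ⊗ takes their sum. Working out the expression ((-1 ⊗ 10) ⊗ (-1 ⊗ 2)) gives 10.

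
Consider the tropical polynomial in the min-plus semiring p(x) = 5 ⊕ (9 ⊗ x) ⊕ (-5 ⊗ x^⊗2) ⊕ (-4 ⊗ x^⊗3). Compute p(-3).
p(-3) = -13

A tropical monomial a ⊗ x^⊗i evaluates to a + i · x. Evaluating each term at x = -3:
  Term 0 contributes 5 + 0 · -3 = 5
  Term 1 contributes 9 + 1 · -3 = 6
  Term 2 contributes -5 + 2 · -3 = -11
  Term 3 contributes -4 + 3 · -3 = -13
p(-3) = ⊕ of these = min[5, 6, -11, -13] = -13.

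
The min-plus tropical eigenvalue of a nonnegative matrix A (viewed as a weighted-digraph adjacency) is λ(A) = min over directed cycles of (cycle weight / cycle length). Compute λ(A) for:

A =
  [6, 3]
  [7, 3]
λ(A) = 3

Enumerate directed cycles and compute their means (weight / length). Sample:
  cycle 0 → 0: weight = 6, length = 1, mean = 6/1 ≈ 6.000
  cycle 1 → 1: weight = 3, length = 1, mean = 3/1 ≈ 3.000
  cycle 0 → 1 → 0: weight = 10, length = 2, mean = 10/2 ≈ 5.000
  cycle 1 → 0 → 1: weight = 10, length = 2, mean = 10/2 ≈ 5.000
Minimum mean = 3.000, attained e.g. along the cycle 1 → 1 with weight 3 and length 1. So λ(A) = 3/1 = 3.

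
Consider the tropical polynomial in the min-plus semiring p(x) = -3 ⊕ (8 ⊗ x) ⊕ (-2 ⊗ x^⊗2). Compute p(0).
p(0) = -3

A tropical monomial a ⊗ x^⊗i evaluates to a + i · x. Evaluating each term at x = 0:
  Term 0 contributes -3 + 0 · 0 = -3
  Term 1 contributes 8 + 1 · 0 = 8
  Term 2 contributes -2 + 2 · 0 = -2
p(0) = ⊕ of these = min[-3, 8, -2] = -3.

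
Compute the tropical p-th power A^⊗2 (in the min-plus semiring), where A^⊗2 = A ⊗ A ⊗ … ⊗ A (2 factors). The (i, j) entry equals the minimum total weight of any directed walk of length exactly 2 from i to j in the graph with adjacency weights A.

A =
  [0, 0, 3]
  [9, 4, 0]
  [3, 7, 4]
A^⊗2 =
  [0, 0, 0]
  [3, 7, 4]
  [3, 3, 6]

Each entry (A^⊗2)_ij equals the minimum over all length-2 walks i = v_0 → v_1 → … → v_2 = j of Σ_t A[v_t][v_{t+1}]. For example, for (i, j) = (0, 2) we minimise over 3 possible intermediate vertex sequences; the minimum is 0, attained along the walk 0 → 1 → 2.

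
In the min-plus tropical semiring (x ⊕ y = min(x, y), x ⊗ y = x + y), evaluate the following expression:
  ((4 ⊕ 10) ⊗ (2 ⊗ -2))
((4 ⊕ 10) ⊗ (2 ⊗ -2)) = 4

Expand innermost to outermost. Recall ⊕ takes the minimum of its arguments and ⊗ takes their sum. Working out the expression ((4 ⊕ 10) ⊗ (2 ⊗ -2)) gives 4.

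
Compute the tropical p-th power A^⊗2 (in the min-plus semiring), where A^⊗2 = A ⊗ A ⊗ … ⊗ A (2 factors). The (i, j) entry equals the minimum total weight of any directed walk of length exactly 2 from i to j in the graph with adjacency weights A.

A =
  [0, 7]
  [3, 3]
A^⊗2 =
  [0, 7]
  [3, 6]

Each entry (A^⊗2)_ij equals the minimum over all length-2 walks i = v_0 → v_1 → … → v_2 = j of Σ_t A[v_t][v_{t+1}]. For example, for (i, j) = (0, 1) we minimise over 2 possible intermediate vertex sequences; the minimum is 7, attained along the walk 0 → 0 → 1.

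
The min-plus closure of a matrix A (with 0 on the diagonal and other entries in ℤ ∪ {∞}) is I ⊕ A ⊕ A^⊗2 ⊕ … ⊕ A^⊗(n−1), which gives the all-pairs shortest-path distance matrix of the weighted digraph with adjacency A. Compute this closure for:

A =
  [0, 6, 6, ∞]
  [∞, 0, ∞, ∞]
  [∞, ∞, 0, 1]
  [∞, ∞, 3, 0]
Closure =
  [0, 6, 6, 7]
  [∞, 0, ∞, ∞]
  [∞, ∞, 0, 1]
  [∞, ∞, 3, 0]

This is the Floyd-Warshall all-pairs shortest-path computation. For each intermediate vertex k = 0, 1, …, 3, update dist[i][j] ← min(dist[i][j], dist[i][k] + dist[k][j]). The final matrix gives, for each (i, j), the minimum total weight of any directed path from i to j (possibly empty when i = j).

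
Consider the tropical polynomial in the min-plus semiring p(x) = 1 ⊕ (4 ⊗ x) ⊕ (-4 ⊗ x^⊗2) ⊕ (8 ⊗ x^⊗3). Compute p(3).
p(3) = 1

A tropical monomial a ⊗ x^⊗i evaluates to a + i · x. Evaluating each term at x = 3:
  Term 0 contributes 1 + 0 · 3 = 1
  Term 1 contributes 4 + 1 · 3 = 7
  Term 2 contributes -4 + 2 · 3 = 2
  Term 3 contributes 8 + 3 · 3 = 17
p(3) = ⊕ of these = min[1, 7, 2, 17] = 1.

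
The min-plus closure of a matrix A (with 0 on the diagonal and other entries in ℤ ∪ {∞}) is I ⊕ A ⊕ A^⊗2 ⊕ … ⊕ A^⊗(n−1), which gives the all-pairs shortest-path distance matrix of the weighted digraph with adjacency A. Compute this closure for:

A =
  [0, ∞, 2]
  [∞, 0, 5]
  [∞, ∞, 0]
Closure =
  [0, ∞, 2]
  [∞, 0, 5]
  [∞, ∞, 0]

This is the Floyd-Warshall all-pairs shortest-path computation. For each intermediate vertex k = 0, 1, …, 2, update dist[i][j] ← min(dist[i][j], dist[i][k] + dist[k][j]). The final matrix gives, for each (i, j), the minimum total weight of any directed path from i to j (possibly empty when i = j).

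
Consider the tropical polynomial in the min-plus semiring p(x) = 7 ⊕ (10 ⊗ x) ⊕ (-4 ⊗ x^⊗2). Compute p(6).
p(6) = 7

A tropical monomial a ⊗ x^⊗i evaluates to a + i · x. Evaluating each term at x = 6:
  Term 0 contributes 7 + 0 · 6 = 7
  Term 1 contributes 10 + 1 · 6 = 16
  Term 2 contributes -4 + 2 · 6 = 8
p(6) = ⊕ of these = min[7, 16, 8] = 7.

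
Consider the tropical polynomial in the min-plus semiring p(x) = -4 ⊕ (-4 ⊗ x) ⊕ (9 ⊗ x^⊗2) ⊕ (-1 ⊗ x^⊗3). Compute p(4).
p(4) = -4

A tropical monomial a ⊗ x^⊗i evaluates to a + i · x. Evaluating each term at x = 4:
  Term 0 contributes -4 + 0 · 4 = -4
  Term 1 contributes -4 + 1 · 4 = 0
  Term 2 contributes 9 + 2 · 4 = 17
  Term 3 contributes -1 + 3 · 4 = 11
p(4) = ⊕ of these = min[-4, 0, 17, 11] = -4.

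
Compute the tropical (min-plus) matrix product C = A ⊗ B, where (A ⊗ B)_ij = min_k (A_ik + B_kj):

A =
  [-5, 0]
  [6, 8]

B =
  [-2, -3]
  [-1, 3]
A ⊗ B =
  [-7, -8]
  [4, 3]

Apply the min-plus product entry-by-entry:
  C[0][0] = min over k of (A[0][0] + B[0][0] = -5 + -2 = -7, A[0][1] + B[1][0] = 0 + -1 = -1) = -7 (attained at k = 0)
  C[0][1] = min over k of (A[0][0] + B[0][1] = -5 + -3 = -8, A[0][1] + B[1][1] = 0 + 3 = 3) = -8 (attained at k = 0)
  C[1][0] = min over k of (A[1][0] + B[0][0] = 6 + -2 = 4, A[1][1] + B[1][0] = 8 + -1 = 7) = 4 (attained at k = 0)
  C[1][1] = min over k of (A[1][0] + B[0][1] = 6 + -3 = 3, A[1][1] + B[1][1] = 8 + 3 = 11) = 3 (attained at k = 0)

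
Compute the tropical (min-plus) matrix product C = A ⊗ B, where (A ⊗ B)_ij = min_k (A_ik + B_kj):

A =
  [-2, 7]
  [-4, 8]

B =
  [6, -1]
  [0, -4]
A ⊗ B =
  [4, -3]
  [2, -5]

Apply the min-plus product entry-by-entry:
  C[0][0] = min over k of (A[0][0] + B[0][0] = -2 + 6 = 4, A[0][1] + B[1][0] = 7 + 0 = 7) = 4 (attained at k = 0)
  C[0][1] = min over k of (A[0][0] + B[0][1] = -2 + -1 = -3, A[0][1] + B[1][1] = 7 + -4 = 3) = -3 (attained at k = 0)
  C[1][0] = min over k of (A[1][0] + B[0][0] = -4 + 6 = 2, A[1][1] + B[1][0] = 8 + 0 = 8) = 2 (attained at k = 0)
  C[1][1] = min over k of (A[1][0] + B[0][1] = -4 + -1 = -5, A[1][1] + B[1][1] = 8 + -4 = 4) = -5 (attained at k = 0)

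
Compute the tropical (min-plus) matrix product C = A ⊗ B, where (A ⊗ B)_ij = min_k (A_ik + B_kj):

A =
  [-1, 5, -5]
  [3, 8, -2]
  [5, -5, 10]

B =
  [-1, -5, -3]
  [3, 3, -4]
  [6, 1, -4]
A ⊗ B =
  [-2, -6, -9]
  [2, -2, -6]
  [-2, -2, -9]

Apply the min-plus product entry-by-entry:
  C[0][0] = min over k of (A[0][0] + B[0][0] = -1 + -1 = -2, A[0][1] + B[1][0] = 5 + 3 = 8, A[0][2] + B[2][0] = -5 + 6 = 1) = -2 (attained at k = 0)
  C[0][1] = min over k of (A[0][0] + B[0][1] = -1 + -5 = -6, A[0][1] + B[1][1] = 5 + 3 = 8, A[0][2] + B[2][1] = -5 + 1 = -4) = -6 (attained at k = 0)
  C[0][2] = min over k of (A[0][0] + B[0][2] = -1 + -3 = -4, A[0][1] + B[1][2] = 5 + -4 = 1, A[0][2] + B[2][2] = -5 + -4 = -9) = -9 (attained at k = 2)
  C[1][0] = min over k of (A[1][0] + B[0][0] = 3 + -1 = 2, A[1][1] + B[1][0] = 8 + 3 = 11, A[1][2] + B[2][0] = -2 + 6 = 4) = 2 (attained at k = 0)
  C[1][1] = min over k of (A[1][0] + B[0][1] = 3 + -5 = -2, A[1][1] + B[1][1] = 8 + 3 = 11, A[1][2] + B[2][1] = -2 + 1 = -1) = -2 (attained at k = 0)
  C[1][2] = min over k of (A[1][0] + B[0][2] = 3 + -3 = 0, A[1][1] + B[1][2] = 8 + -4 = 4, A[1][2] + B[2][2] = -2 + -4 = -6) = -6 (attained at k = 2)
  C[2][0] = min over k of (A[2][0] + B[0][0] = 5 + -1 = 4, A[2][1] + B[1][0] = -5 + 3 = -2, A[2][2] + B[2][0] = 10 + 6 = 16) = -2 (attained at k = 1)
  C[2][1] = min over k of (A[2][0] + B[0][1] = 5 + -5 = 0, A[2][1] + B[1][1] = -5 + 3 = -2, A[2][2] + B[2][1] = 10 + 1 = 11) = -2 (attained at k = 1)
  C[2][2] = min over k of (A[2][0] + B[0][2] = 5 + -3 = 2, A[2][1] + B[1][2] = -5 + -4 = -9, A[2][2] + B[2][2] = 10 + -4 = 6) = -9 (attained at k = 1)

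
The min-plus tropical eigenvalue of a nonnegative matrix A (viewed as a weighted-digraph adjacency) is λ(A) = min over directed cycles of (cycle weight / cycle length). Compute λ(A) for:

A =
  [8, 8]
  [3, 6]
λ(A) = 11/2

Enumerate directed cycles and compute their means (weight / length). Sample:
  cycle 0 → 0: weight = 8, length = 1, mean = 8/1 ≈ 8.000
  cycle 1 → 1: weight = 6, length = 1, mean = 6/1 ≈ 6.000
  cycle 0 → 1 → 0: weight = 11, length = 2, mean = 11/2 ≈ 5.500
  cycle 1 → 0 → 1: weight = 11, length = 2, mean = 11/2 ≈ 5.500
Minimum mean = 5.500, attained e.g. along the cycle 0 → 1 → 0 with weight 11 and length 2. So λ(A) = 11/2 = 11/2.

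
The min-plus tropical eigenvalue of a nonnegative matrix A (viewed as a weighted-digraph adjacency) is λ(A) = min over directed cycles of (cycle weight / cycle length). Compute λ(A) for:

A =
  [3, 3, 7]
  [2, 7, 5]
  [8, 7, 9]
λ(A) = 5/2

Enumerate directed cycles and compute their means (weight / length). Sample:
  cycle 0 → 0: weight = 3, length = 1, mean = 3/1 ≈ 3.000
  cycle 1 → 1: weight = 7, length = 1, mean = 7/1 ≈ 7.000
  cycle 2 → 2: weight = 9, length = 1, mean = 9/1 ≈ 9.000
  cycle 0 → 1 → 0: weight = 5, length = 2, mean = 5/2 ≈ 2.500
  cycle 0 → 2 → 0: weight = 15, length = 2, mean = 15/2 ≈ 7.500
  cycle 1 → 0 → 1: weight = 5, length = 2, mean = 5/2 ≈ 2.500
Minimum mean = 2.500, attained e.g. along the cycle 0 → 1 → 0 with weight 5 and length 2. So λ(A) = 5/2 = 5/2.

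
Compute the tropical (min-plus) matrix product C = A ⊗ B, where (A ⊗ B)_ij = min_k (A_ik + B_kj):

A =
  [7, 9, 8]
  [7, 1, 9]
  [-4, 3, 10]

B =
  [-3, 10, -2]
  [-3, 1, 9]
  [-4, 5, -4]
A ⊗ B =
  [4, 10, 4]
  [-2, 2, 5]
  [-7, 4, -6]

Apply the min-plus product entry-by-entry:
  C[0][0] = min over k of (A[0][0] + B[0][0] = 7 + -3 = 4, A[0][1] + B[1][0] = 9 + -3 = 6, A[0][2] + B[2][0] = 8 + -4 = 4) = 4 (attained at k = 0)
  C[0][1] = min over k of (A[0][0] + B[0][1] = 7 + 10 = 17, A[0][1] + B[1][1] = 9 + 1 = 10, A[0][2] + B[2][1] = 8 + 5 = 13) = 10 (attained at k = 1)
  C[0][2] = min over k of (A[0][0] + B[0][2] = 7 + -2 = 5, A[0][1] + B[1][2] = 9 + 9 = 18, A[0][2] + B[2][2] = 8 + -4 = 4) = 4 (attained at k = 2)
  C[1][0] = min over k of (A[1][0] + B[0][0] = 7 + -3 = 4, A[1][1] + B[1][0] = 1 + -3 = -2, A[1][2] + B[2][0] = 9 + -4 = 5) = -2 (attained at k = 1)
  C[1][1] = min over k of (A[1][0] + B[0][1] = 7 + 10 = 17, A[1][1] + B[1][1] = 1 + 1 = 2, A[1][2] + B[2][1] = 9 + 5 = 14) = 2 (attained at k = 1)
  C[1][2] = min over k of (A[1][0] + B[0][2] = 7 + -2 = 5, A[1][1] + B[1][2] = 1 + 9 = 10, A[1][2] + B[2][2] = 9 + -4 = 5) = 5 (attained at k = 0)
  C[2][0] = min over k of (A[2][0] + B[0][0] = -4 + -3 = -7, A[2][1] + B[1][0] = 3 + -3 = 0, A[2][2] + B[2][0] = 10 + -4 = 6) = -7 (attained at k = 0)
  C[2][1] = min over k of (A[2][0] + B[0][1] = -4 + 10 = 6, A[2][1] + B[1][1] = 3 + 1 = 4, A[2][2] + B[2][1] = 10 + 5 = 15) = 4 (attained at k = 1)
  C[2][2] = min over k of (A[2][0] + B[0][2] = -4 + -2 = -6, A[2][1] + B[1][2] = 3 + 9 = 12, A[2][2] + B[2][2] = 10 + -4 = 6) = -6 (attained at k = 0)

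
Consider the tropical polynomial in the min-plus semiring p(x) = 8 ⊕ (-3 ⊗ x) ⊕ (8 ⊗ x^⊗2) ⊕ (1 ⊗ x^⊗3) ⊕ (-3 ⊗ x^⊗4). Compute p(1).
p(1) = -2

A tropical monomial a ⊗ x^⊗i evaluates to a + i · x. Evaluating each term at x = 1:
  Term 0 contributes 8 + 0 · 1 = 8
  Term 1 contributes -3 + 1 · 1 = -2
  Term 2 contributes 8 + 2 · 1 = 10
  Term 3 contributes 1 + 3 · 1 = 4
  Term 4 contributes -3 + 4 · 1 = 1
p(1) = ⊕ of these = min[8, -2, 10, 4, 1] = -2.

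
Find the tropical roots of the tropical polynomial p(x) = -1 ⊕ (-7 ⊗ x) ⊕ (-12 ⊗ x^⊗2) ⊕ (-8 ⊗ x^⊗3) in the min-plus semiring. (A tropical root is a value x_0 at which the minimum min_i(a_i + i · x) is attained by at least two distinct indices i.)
Roots: {-4, 5, 6}

Each tropical root is a break point of the lower envelope of the lines y = a_i + i · x (there are 4 lines, with slopes 0, 1, ..., 3). Only the lines that attain the minimum somewhere contribute to roots; other lines are dominated. Here the surviving (envelope) indices are i = 3, i = 2, i = 1, i = 0.
Intersections between consecutive envelope lines give the roots: for adjacent envelope indices i < j the intersection is x = (a_i − a_j) / (j − i). Reading off the sorted break points: {-4, 5, 6}.
Verification: at each break x_0, at least two indices attain the minimum of min_i(a_i + i · x_0).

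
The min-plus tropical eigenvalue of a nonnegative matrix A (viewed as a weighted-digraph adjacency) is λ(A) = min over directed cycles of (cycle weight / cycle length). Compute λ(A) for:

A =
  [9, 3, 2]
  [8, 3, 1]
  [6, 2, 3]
λ(A) = 3/2

Enumerate directed cycles and compute their means (weight / length). Sample:
  cycle 0 → 0: weight = 9, length = 1, mean = 9/1 ≈ 9.000
  cycle 1 → 1: weight = 3, length = 1, mean = 3/1 ≈ 3.000
  cycle 2 → 2: weight = 3, length = 1, mean = 3/1 ≈ 3.000
  cycle 0 → 1 → 0: weight = 11, length = 2, mean = 11/2 ≈ 5.500
  cycle 0 → 2 → 0: weight = 8, length = 2, mean = 8/2 ≈ 4.000
  cycle 1 → 0 → 1: weight = 11, length = 2, mean = 11/2 ≈ 5.500
Minimum mean = 1.500, attained e.g. along the cycle 1 → 2 → 1 with weight 3 and length 2. So λ(A) = 3/2 = 3/2.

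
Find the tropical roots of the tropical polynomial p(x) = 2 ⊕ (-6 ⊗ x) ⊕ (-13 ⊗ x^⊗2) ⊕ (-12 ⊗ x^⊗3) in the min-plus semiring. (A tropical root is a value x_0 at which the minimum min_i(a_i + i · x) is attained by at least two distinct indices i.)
Roots: {-1, 7, 8}

Each tropical root is a break point of the lower envelope of the lines y = a_i + i · x (there are 4 lines, with slopes 0, 1, ..., 3). Only the lines that attain the minimum somewhere contribute to roots; other lines are dominated. Here the surviving (envelope) indices are i = 3, i = 2, i = 1, i = 0.
Intersections between consecutive envelope lines give the roots: for adjacent envelope indices i < j the intersection is x = (a_i − a_j) / (j − i). Reading off the sorted break points: {-1, 7, 8}.
Verification: at each break x_0, at least two indices attain the minimum of min_i(a_i + i · x_0).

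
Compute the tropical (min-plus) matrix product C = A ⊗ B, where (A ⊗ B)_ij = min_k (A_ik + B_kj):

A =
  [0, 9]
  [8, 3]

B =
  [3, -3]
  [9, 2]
A ⊗ B =
  [3, -3]
  [11, 5]

Apply the min-plus product entry-by-entry:
  C[0][0] = min over k of (A[0][0] + B[0][0] = 0 + 3 = 3, A[0][1] + B[1][0] = 9 + 9 = 18) = 3 (attained at k = 0)
  C[0][1] = min over k of (A[0][0] + B[0][1] = 0 + -3 = -3, A[0][1] + B[1][1] = 9 + 2 = 11) = -3 (attained at k = 0)
  C[1][0] = min over k of (A[1][0] + B[0][0] = 8 + 3 = 11, A[1][1] + B[1][0] = 3 + 9 = 12) = 11 (attained at k = 0)
  C[1][1] = min over k of (A[1][0] + B[0][1] = 8 + -3 = 5, A[1][1] + B[1][1] = 3 + 2 = 5) = 5 (attained at k = 0)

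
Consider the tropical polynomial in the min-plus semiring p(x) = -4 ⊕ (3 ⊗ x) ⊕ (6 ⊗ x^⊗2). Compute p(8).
p(8) = -4

A tropical monomial a ⊗ x^⊗i evaluates to a + i · x. Evaluating each term at x = 8:
  Term 0 contributes -4 + 0 · 8 = -4
  Term 1 contributes 3 + 1 · 8 = 11
  Term 2 contributes 6 + 2 · 8 = 22
p(8) = ⊕ of these = min[-4, 11, 22] = -4.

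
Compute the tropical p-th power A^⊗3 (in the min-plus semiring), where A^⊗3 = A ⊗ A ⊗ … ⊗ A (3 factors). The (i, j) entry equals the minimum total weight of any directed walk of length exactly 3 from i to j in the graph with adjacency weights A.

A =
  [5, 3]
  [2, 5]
A^⊗3 =
  [10, 8]
  [7, 10]

Each entry (A^⊗3)_ij equals the minimum over all length-3 walks i = v_0 → v_1 → … → v_3 = j of Σ_t A[v_t][v_{t+1}]. For example, for (i, j) = (0, 1) we minimise over 4 possible intermediate vertex sequences; the minimum is 8, attained along the walk 0 → 1 → 0 → 1.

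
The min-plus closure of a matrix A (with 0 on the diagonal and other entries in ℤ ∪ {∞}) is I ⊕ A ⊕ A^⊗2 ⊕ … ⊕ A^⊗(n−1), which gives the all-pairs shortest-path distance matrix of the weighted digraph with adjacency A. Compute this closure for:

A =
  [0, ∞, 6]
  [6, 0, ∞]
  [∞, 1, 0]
Closure =
  [0, 7, 6]
  [6, 0, 12]
  [7, 1, 0]

This is the Floyd-Warshall all-pairs shortest-path computation. For each intermediate vertex k = 0, 1, …, 2, update dist[i][j] ← min(dist[i][j], dist[i][k] + dist[k][j]). The final matrix gives, for each (i, j), the minimum total weight of any directed path from i to j (possibly empty when i = j).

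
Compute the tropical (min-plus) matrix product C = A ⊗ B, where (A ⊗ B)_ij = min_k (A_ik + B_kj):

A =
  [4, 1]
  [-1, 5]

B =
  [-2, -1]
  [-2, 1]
A ⊗ B =
  [-1, 2]
  [-3, -2]

Apply the min-plus product entry-by-entry:
  C[0][0] = min over k of (A[0][0] + B[0][0] = 4 + -2 = 2, A[0][1] + B[1][0] = 1 + -2 = -1) = -1 (attained at k = 1)
  C[0][1] = min over k of (A[0][0] + B[0][1] = 4 + -1 = 3, A[0][1] + B[1][1] = 1 + 1 = 2) = 2 (attained at k = 1)
  C[1][0] = min over k of (A[1][0] + B[0][0] = -1 + -2 = -3, A[1][1] + B[1][0] = 5 + -2 = 3) = -3 (attained at k = 0)
  C[1][1] = min over k of (A[1][0] + B[0][1] = -1 + -1 = -2, A[1][1] + B[1][1] = 5 + 1 = 6) = -2 (attained at k = 0)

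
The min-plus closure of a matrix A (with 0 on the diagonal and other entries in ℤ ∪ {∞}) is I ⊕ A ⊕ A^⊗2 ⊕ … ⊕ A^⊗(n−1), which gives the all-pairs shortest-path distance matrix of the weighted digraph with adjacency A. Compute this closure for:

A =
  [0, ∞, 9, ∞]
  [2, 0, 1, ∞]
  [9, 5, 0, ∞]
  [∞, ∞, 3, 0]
Closure =
  [0, 14, 9, ∞]
  [2, 0, 1, ∞]
  [7, 5, 0, ∞]
  [10, 8, 3, 0]

This is the Floyd-Warshall all-pairs shortest-path computation. For each intermediate vertex k = 0, 1, …, 3, update dist[i][j] ← min(dist[i][j], dist[i][k] + dist[k][j]). The final matrix gives, for each (i, j), the minimum total weight of any directed path from i to j (possibly empty when i = j).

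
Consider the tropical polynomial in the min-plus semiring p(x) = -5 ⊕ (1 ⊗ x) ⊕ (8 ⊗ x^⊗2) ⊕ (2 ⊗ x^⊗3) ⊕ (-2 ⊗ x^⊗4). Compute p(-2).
p(-2) = -10

A tropical monomial a ⊗ x^⊗i evaluates to a + i · x. Evaluating each term at x = -2:
  Term 0 contributes -5 + 0 · -2 = -5
  Term 1 contributes 1 + 1 · -2 = -1
  Term 2 contributes 8 + 2 · -2 = 4
  Term 3 contributes 2 + 3 · -2 = -4
  Term 4 contributes -2 + 4 · -2 = -10
p(-2) = ⊕ of these = min[-5, -1, 4, -4, -10] = -10.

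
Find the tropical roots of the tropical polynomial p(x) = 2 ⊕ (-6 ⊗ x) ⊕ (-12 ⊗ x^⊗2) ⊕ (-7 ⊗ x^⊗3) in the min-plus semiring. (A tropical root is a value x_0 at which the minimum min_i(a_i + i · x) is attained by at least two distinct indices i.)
Roots: {-5, 6, 8}

Each tropical root is a break point of the lower envelope of the lines y = a_i + i · x (there are 4 lines, with slopes 0, 1, ..., 3). Only the lines that attain the minimum somewhere contribute to roots; other lines are dominated. Here the surviving (envelope) indices are i = 3, i = 2, i = 1, i = 0.
Intersections between consecutive envelope lines give the roots: for adjacent envelope indices i < j the intersection is x = (a_i − a_j) / (j − i). Reading off the sorted break points: {-5, 6, 8}.
Verification: at each break x_0, at least two indices attain the minimum of min_i(a_i + i · x_0).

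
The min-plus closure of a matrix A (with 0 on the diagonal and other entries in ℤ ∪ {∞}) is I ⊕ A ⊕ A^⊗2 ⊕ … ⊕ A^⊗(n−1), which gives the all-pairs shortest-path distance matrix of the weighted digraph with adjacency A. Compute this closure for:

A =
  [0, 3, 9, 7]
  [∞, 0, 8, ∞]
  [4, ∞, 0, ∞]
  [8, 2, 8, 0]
Closure =
  [0, 3, 9, 7]
  [12, 0, 8, 19]
  [4, 7, 0, 11]
  [8, 2, 8, 0]

This is the Floyd-Warshall all-pairs shortest-path computation. For each intermediate vertex k = 0, 1, …, 3, update dist[i][j] ← min(dist[i][j], dist[i][k] + dist[k][j]). The final matrix gives, for each (i, j), the minimum total weight of any directed path from i to j (possibly empty when i = j).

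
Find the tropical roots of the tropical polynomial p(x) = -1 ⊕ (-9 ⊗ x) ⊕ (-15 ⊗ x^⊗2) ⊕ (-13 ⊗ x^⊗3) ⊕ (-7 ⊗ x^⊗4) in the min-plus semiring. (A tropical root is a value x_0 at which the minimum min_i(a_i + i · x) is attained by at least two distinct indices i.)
Roots: {-6, -2, 6, 8}

Each tropical root is a break point of the lower envelope of the lines y = a_i + i · x (there are 5 lines, with slopes 0, 1, ..., 4). Only the lines that attain the minimum somewhere contribute to roots; other lines are dominated. Here the surviving (envelope) indices are i = 4, i = 3, i = 2, i = 1, i = 0.
Intersections between consecutive envelope lines give the roots: for adjacent envelope indices i < j the intersection is x = (a_i − a_j) / (j − i). Reading off the sorted break points: {-6, -2, 6, 8}.
Verification: at each break x_0, at least two indices attain the minimum of min_i(a_i + i · x_0).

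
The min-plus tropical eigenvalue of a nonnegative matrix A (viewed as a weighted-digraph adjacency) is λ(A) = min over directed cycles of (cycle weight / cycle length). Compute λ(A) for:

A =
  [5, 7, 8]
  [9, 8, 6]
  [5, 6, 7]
λ(A) = 5

Enumerate directed cycles and compute their means (weight / length). Sample:
  cycle 0 → 0: weight = 5, length = 1, mean = 5/1 ≈ 5.000
  cycle 1 → 1: weight = 8, length = 1, mean = 8/1 ≈ 8.000
  cycle 2 → 2: weight = 7, length = 1, mean = 7/1 ≈ 7.000
  cycle 0 → 1 → 0: weight = 16, length = 2, mean = 16/2 ≈ 8.000
  cycle 0 → 2 → 0: weight = 13, length = 2, mean = 13/2 ≈ 6.500
  cycle 1 → 0 → 1: weight = 16, length = 2, mean = 16/2 ≈ 8.000
Minimum mean = 5.000, attained e.g. along the cycle 0 → 0 with weight 5 and length 1. So λ(A) = 5/1 = 5.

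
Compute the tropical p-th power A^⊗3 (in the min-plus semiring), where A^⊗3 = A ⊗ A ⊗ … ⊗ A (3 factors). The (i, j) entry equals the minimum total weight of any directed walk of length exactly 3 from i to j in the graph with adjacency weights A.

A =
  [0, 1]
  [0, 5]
A^⊗3 =
  [0, 1]
  [0, 1]

Each entry (A^⊗3)_ij equals the minimum over all length-3 walks i = v_0 → v_1 → … → v_3 = j of Σ_t A[v_t][v_{t+1}]. For example, for (i, j) = (0, 1) we minimise over 4 possible intermediate vertex sequences; the minimum is 1, attained along the walk 0 → 0 → 0 → 1.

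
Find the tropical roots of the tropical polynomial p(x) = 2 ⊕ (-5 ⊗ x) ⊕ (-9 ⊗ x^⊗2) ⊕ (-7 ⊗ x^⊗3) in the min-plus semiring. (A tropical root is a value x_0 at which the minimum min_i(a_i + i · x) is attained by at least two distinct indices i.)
Roots: {-2, 4, 7}

Each tropical root is a break point of the lower envelope of the lines y = a_i + i · x (there are 4 lines, with slopes 0, 1, ..., 3). Only the lines that attain the minimum somewhere contribute to roots; other lines are dominated. Here the surviving (envelope) indices are i = 3, i = 2, i = 1, i = 0.
Intersections between consecutive envelope lines give the roots: for adjacent envelope indices i < j the intersection is x = (a_i − a_j) / (j − i). Reading off the sorted break points: {-2, 4, 7}.
Verification: at each break x_0, at least two indices attain the minimum of min_i(a_i + i · x_0).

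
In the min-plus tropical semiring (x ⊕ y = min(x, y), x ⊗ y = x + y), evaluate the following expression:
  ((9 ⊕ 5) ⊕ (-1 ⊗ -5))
((9 ⊕ 5) ⊕ (-1 ⊗ -5)) = -6

Expand innermost to outermost. Recall ⊕ takes the minimum of its arguments and ⊗ takes their sum. Working out the expression ((9 ⊕ 5) ⊕ (-1 ⊗ -5)) gives -6.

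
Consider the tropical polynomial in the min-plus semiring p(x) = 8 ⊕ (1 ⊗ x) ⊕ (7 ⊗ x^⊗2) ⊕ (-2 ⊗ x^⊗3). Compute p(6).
p(6) = 7

A tropical monomial a ⊗ x^⊗i evaluates to a + i · x. Evaluating each term at x = 6:
  Term 0 contributes 8 + 0 · 6 = 8
  Term 1 contributes 1 + 1 · 6 = 7
  Term 2 contributes 7 + 2 · 6 = 19
  Term 3 contributes -2 + 3 · 6 = 16
p(6) = ⊕ of these = min[8, 7, 19, 16] = 7.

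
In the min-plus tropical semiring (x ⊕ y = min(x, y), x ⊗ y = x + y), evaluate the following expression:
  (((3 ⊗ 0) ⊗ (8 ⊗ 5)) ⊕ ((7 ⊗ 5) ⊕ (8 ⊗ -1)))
(((3 ⊗ 0) ⊗ (8 ⊗ 5)) ⊕ ((7 ⊗ 5) ⊕ (8 ⊗ -1))) = 7

Expand innermost to outermost. Recall ⊕ takes the minimum of its arguments and ⊗ takes their sum. Working out the expression (((3 ⊗ 0) ⊗ (8 ⊗ 5)) ⊕ ((7 ⊗ 5) ⊕ (8 ⊗ -1))) gives 7.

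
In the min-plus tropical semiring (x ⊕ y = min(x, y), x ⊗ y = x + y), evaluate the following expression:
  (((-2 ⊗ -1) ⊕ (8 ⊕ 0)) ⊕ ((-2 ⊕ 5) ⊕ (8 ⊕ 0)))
(((-2 ⊗ -1) ⊕ (8 ⊕ 0)) ⊕ ((-2 ⊕ 5) ⊕ (8 ⊕ 0))) = -3

Expand innermost to outermost. Recall ⊕ takes the minimum of its arguments and ⊗ takes their sum. Working out the expression (((-2 ⊗ -1) ⊕ (8 ⊕ 0)) ⊕ ((-2 ⊕ 5) ⊕ (8 ⊕ 0))) gives -3.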